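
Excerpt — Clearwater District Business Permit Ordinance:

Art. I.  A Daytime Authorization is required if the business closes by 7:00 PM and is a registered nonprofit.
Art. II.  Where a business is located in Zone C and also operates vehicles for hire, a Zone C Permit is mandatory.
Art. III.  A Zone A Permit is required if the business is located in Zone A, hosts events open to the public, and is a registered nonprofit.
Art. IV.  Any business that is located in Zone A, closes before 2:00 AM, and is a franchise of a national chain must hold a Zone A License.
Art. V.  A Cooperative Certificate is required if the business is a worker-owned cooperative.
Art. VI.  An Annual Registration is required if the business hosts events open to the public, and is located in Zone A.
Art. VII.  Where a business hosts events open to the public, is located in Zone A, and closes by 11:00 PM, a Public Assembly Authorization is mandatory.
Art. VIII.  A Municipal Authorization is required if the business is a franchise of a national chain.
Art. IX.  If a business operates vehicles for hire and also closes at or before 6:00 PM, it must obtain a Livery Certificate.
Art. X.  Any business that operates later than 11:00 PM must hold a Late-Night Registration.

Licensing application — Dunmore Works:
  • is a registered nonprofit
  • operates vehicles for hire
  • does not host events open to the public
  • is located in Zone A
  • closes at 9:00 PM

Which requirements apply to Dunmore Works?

None

Art. I. closes 9:00 PM, after 7:00 PM; is a registered nonprofit → Daytime Authorization not required.
Art. II. is located in Zone A (not: is located in Zone C); operates vehicles for hire → Zone C Permit not required.
Art. III. is located in Zone A; does not host events open to the public; is a registered nonprofit → Zone A Permit not required.
Art. IV. is located in Zone A; closes 9:00 PM, at/before 2:00 AM; is a registered nonprofit (not: is a franchise of a national chain) → Zone A License not required.
Art. V. is a registered nonprofit (not: is a worker-owned cooperative) → Cooperative Certificate not required.
Art. VI. does not host events open to the public; is located in Zone A → Annual Registration not required.
Art. VII. does not host events open to the public; is located in Zone A; closes 9:00 PM, at/before 11:00 PM → Public Assembly Authorization not required.
Art. VIII. is a registered nonprofit (not: is a franchise of a national chain) → Municipal Authorization not required.
Art. IX. operates vehicles for hire; closes 9:00 PM, after 6:00 PM → Livery Certificate not required.
Art. X. closes 9:00 PM, at/before 11:00 PM → Late-Night Registration not required.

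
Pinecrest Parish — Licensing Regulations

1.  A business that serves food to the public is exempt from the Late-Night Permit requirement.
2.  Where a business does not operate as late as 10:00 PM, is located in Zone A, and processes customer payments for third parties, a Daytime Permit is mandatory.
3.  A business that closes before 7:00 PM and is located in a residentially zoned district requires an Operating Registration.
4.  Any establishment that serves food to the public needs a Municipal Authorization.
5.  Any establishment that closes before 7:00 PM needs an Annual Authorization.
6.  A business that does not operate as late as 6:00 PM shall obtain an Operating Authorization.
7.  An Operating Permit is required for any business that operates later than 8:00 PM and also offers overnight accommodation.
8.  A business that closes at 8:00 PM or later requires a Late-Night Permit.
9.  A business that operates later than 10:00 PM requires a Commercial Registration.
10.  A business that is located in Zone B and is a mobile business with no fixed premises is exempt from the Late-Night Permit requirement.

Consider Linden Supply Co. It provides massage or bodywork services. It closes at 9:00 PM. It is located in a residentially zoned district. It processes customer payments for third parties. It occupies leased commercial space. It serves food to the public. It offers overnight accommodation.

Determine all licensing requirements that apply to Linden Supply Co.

1. serves food to the public → exempt from Late-Night Permit.
2. closes 9:00 PM, at/before 10:00 PM; is located in a residentially zoned district (not: is located in Zone A); processes customer payments for third parties → Daytime Permit not required.
3. closes 9:00 PM, after 7:00 PM; is located in a residentially zoned district → Operating Registration not required.
4. serves food to the public → Municipal Authorization required.
5. closes 9:00 PM, after 7:00 PM → Annual Authorization not required.
6. closes 9:00 PM, after 6:00 PM → Operating Authorization not required.
7. closes 9:00 PM, after 8:00 PM; offers overnight accommodation → Operating Permit required.
8. closes 9:00 PM, after 8:00 PM → Late-Night Permit required.
9. closes 9:00 PM, at/before 10:00 PM → Commercial Registration not required.
10. is located in a residentially zoned district (not: is located in Zone B); occupies leased commercial space (not: is a mobile business with no fixed premises) → Late-Night Permit exemption does not apply.

Municipal Authorization, Operating Permit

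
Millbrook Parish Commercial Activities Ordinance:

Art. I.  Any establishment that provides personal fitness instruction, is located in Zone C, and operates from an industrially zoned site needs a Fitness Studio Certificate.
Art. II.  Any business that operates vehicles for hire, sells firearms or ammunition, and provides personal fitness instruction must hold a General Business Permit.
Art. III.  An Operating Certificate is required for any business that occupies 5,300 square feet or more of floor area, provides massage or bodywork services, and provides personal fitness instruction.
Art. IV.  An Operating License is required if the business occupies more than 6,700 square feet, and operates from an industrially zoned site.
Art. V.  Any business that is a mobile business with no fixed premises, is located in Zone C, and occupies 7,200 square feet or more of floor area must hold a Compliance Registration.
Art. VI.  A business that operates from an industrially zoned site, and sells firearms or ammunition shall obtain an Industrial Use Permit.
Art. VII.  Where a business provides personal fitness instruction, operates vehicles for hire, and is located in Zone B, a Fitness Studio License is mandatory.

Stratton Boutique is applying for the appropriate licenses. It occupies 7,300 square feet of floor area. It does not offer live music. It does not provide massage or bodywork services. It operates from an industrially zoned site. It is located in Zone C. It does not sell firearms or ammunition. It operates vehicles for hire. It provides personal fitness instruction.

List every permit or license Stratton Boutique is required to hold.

Fitness Studio Certificate, Operating License

Art. I. provides personal fitness instruction; is located in Zone C; operates from an industrially zoned site → Fitness Studio Certificate required.
Art. II. operates vehicles for hire; does not sell firearms or ammunition; provides personal fitness instruction → General Business Permit not required.
Art. III. floor area 7,300 square feet ≥ 5,300 square feet; does not provide massage or bodywork services; provides personal fitness instruction → Operating Certificate not required.
Art. IV. floor area 7,300 square feet > 6,700 square feet; operates from an industrially zoned site → Operating License required.
Art. V. operates from an industrially zoned site (not: is a mobile business with no fixed premises); is located in Zone C; floor area 7,300 square feet ≥ 7,200 square feet → Compliance Registration not required.
Art. VI. operates from an industrially zoned site; does not sell firearms or ammunition → Industrial Use Permit not required.
Art. VII. provides personal fitness instruction; operates vehicles for hire; is located in Zone C (not: is located in Zone B) → Fitness Studio License not required.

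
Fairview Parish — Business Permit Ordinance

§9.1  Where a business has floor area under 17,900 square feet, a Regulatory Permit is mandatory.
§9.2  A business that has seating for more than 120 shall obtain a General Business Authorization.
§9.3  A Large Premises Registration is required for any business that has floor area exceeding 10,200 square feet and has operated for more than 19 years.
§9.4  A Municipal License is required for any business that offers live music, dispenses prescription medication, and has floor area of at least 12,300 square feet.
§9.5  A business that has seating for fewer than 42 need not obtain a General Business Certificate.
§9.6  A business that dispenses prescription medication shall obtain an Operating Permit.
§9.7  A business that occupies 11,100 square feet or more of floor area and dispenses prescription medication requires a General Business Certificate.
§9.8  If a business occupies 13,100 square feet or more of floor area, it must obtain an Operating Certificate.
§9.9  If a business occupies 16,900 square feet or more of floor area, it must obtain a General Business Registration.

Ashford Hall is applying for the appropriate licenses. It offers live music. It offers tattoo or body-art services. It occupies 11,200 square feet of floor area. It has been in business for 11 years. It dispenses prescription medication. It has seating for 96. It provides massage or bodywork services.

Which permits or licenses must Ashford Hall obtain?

§9.1 floor area 11,200 square feet < 17,900 square feet → Regulatory Permit required.
§9.2 seating 96 ≤ 120 → General Business Authorization not required.
§9.3 floor area 11,200 square feet > 10,200 square feet; years in business 11 ≤ 19 → Large Premises Registration not required.
§9.4 offers live music; dispenses prescription medication; floor area 11,200 square feet < 12,300 square feet → Municipal License not required.
§9.5 seating 96 ≥ 42 → General Business Certificate exemption does not apply.
§9.6 dispenses prescription medication → Operating Permit required.
§9.7 floor area 11,200 square feet ≥ 11,100 square feet; dispenses prescription medication → General Business Certificate required.
§9.8 floor area 11,200 square feet < 13,100 square feet → Operating Certificate not required.
§9.9 floor area 11,200 square feet < 16,900 square feet → General Business Registration not required.

General Business Certificate, Operating Permit, Regulatory Permit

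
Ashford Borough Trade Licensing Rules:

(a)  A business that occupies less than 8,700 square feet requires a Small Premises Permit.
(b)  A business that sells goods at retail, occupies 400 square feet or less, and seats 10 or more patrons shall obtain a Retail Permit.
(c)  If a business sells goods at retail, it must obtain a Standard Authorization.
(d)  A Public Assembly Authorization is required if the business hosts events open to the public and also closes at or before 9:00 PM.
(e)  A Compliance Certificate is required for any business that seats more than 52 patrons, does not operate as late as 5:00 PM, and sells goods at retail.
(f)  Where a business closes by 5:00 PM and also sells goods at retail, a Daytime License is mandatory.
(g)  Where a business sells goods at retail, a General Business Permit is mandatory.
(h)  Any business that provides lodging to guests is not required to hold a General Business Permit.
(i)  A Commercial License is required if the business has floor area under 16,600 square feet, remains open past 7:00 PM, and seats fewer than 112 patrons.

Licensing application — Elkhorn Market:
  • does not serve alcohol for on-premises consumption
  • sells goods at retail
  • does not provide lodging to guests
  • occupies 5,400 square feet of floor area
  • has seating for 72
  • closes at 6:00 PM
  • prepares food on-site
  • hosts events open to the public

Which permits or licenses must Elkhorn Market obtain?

General Business Permit, Public Assembly Authorization, Small Premises Permit, Standard Authorization

(a) floor area 5,400 square feet < 8,700 square feet → Small Premises Permit required.
(b) sells goods at retail; floor area 5,400 square feet > 400 square feet; seating 72 ≥ 10 → Retail Permit not required.
(c) sells goods at retail → Standard Authorization required.
(d) hosts events open to the public; closes 6:00 PM, at/before 9:00 PM → Public Assembly Authorization required.
(e) seating 72 > 52; closes 6:00 PM, after 5:00 PM; sells goods at retail → Compliance Certificate not required.
(f) closes 6:00 PM, after 5:00 PM; sells goods at retail → Daytime License not required.
(g) sells goods at retail → General Business Permit required.
(h) does not provide lodging to guests → General Business Permit exemption does not apply.
(i) floor area 5,400 square feet < 16,600 square feet; closes 6:00 PM, at/before 7:00 PM; seating 72 < 112 → Commercial License not required.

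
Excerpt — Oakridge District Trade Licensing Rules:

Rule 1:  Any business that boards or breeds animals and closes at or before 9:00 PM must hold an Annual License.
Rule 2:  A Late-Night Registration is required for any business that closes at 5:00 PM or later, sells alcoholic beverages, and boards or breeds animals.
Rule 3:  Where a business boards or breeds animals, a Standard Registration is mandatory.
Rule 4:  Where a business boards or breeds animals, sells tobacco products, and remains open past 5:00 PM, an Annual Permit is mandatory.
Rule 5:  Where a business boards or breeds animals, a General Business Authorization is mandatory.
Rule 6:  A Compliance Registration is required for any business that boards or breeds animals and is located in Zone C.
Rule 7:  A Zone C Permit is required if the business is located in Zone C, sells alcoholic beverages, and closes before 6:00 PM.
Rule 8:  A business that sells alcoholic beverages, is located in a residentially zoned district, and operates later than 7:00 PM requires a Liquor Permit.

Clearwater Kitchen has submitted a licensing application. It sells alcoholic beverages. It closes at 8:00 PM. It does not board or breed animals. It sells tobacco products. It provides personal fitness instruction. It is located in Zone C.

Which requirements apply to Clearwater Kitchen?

None

Rule 1: does not board or breed animals; closes 8:00 PM, at/before 9:00 PM → Annual License not required.
Rule 2: closes 8:00 PM, after 5:00 PM; sells alcoholic beverages; does not board or breed animals → Late-Night Registration not required.
Rule 3: does not board or breed animals → Standard Registration not required.
Rule 4: does not board or breed animals; sells tobacco products; closes 8:00 PM, after 5:00 PM → Annual Permit not required.
Rule 5: does not board or breed animals → General Business Authorization not required.
Rule 6: does not board or breed animals; is located in Zone C → Compliance Registration not required.
Rule 7: is located in Zone C; sells alcoholic beverages; closes 8:00 PM, after 6:00 PM → Zone C Permit not required.
Rule 8: sells alcoholic beverages; is located in Zone C (not: is located in a residentially zoned district); closes 8:00 PM, after 7:00 PM → Liquor Permit not required.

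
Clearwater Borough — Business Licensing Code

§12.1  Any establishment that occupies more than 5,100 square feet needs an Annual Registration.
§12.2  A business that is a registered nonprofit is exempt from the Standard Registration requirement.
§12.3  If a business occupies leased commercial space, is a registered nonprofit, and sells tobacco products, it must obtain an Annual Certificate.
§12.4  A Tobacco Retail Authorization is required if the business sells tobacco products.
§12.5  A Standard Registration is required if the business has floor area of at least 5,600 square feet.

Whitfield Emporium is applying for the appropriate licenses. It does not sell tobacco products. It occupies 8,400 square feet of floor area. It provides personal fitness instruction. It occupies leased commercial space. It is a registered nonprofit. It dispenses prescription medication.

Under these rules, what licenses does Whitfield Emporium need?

Annual Registration

§12.1 floor area 8,400 square feet > 5,100 square feet → Annual Registration required.
§12.2 is a registered nonprofit → exempt from Standard Registration.
§12.3 occupies leased commercial space; is a registered nonprofit; does not sell tobacco products → Annual Certificate not required.
§12.4 does not sell tobacco products → Tobacco Retail Authorization not required.
§12.5 floor area 8,400 square feet ≥ 5,600 square feet → Standard Registration required.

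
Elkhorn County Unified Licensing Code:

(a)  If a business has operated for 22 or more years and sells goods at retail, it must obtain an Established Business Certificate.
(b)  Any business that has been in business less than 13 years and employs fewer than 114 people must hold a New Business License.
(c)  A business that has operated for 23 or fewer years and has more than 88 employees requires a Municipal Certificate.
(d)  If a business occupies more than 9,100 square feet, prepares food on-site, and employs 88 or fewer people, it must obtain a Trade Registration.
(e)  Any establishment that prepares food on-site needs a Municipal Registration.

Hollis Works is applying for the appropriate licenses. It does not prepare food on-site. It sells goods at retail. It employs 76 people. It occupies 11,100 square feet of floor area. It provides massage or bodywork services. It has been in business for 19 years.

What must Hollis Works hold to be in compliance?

None

(a) years in business 19 < 22; sells goods at retail → Established Business Certificate not required.
(b) years in business 19 ≥ 13; employees 76 < 114 → New Business License not required.
(c) years in business 19 ≤ 23; employees 76 ≤ 88 → Municipal Certificate not required.
(d) floor area 11,100 square feet > 9,100 square feet; does not prepare food on-site; employees 76 ≤ 88 → Trade Registration not required.
(e) does not prepare food on-site → Municipal Registration not required.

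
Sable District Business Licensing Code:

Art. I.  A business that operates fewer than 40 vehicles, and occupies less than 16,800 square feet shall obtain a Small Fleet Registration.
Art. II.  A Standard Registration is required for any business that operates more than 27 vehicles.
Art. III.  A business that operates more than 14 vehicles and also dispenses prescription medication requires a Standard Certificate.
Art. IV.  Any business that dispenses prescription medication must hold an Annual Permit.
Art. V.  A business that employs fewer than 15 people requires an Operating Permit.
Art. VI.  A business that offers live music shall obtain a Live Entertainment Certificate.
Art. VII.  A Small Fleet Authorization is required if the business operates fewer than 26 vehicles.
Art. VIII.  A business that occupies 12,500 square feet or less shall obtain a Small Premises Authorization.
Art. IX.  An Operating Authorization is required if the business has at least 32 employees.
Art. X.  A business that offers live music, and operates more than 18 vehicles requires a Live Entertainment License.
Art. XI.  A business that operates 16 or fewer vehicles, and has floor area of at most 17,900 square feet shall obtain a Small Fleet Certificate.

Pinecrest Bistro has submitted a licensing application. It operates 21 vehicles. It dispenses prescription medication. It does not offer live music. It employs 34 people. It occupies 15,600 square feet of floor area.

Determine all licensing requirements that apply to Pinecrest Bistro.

Annual Permit, Operating Authorization, Small Fleet Authorization, Small Fleet Registration, Standard Certificate

Art. I. vehicles 21 < 40; floor area 15,600 square feet < 16,800 square feet → Small Fleet Registration required.
Art. II. vehicles 21 ≤ 27 → Standard Registration not required.
Art. III. vehicles 21 > 14; dispenses prescription medication → Standard Certificate required.
Art. IV. dispenses prescription medication → Annual Permit required.
Art. V. employees 34 ≥ 15 → Operating Permit not required.
Art. VI. does not offer live music → Live Entertainment Certificate not required.
Art. VII. vehicles 21 < 26 → Small Fleet Authorization required.
Art. VIII. floor area 15,600 square feet > 12,500 square feet → Small Premises Authorization not required.
Art. IX. employees 34 ≥ 32 → Operating Authorization required.
Art. X. does not offer live music; vehicles 21 > 18 → Live Entertainment License not required.
Art. XI. vehicles 21 > 16; floor area 15,600 square feet ≤ 17,900 square feet → Small Fleet Certificate not required.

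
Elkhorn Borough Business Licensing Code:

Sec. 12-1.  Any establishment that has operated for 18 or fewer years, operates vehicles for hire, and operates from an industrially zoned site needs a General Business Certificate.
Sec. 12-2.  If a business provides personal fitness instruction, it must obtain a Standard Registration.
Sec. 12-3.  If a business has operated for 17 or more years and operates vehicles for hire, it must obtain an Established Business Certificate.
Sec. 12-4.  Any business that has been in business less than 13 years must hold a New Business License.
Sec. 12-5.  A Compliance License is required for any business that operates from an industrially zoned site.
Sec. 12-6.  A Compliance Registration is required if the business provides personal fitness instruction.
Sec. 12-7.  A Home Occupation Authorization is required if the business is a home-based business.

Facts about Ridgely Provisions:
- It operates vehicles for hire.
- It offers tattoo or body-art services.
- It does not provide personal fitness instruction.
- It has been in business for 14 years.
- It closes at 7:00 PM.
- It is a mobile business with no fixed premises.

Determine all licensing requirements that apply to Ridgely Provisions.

Sec. 12-1. years in business 14 ≤ 18; operates vehicles for hire; is a mobile business with no fixed premises (not: operates from an industrially zoned site) → General Business Certificate not required.
Sec. 12-2. does not provide personal fitness instruction → Standard Registration not required.
Sec. 12-3. years in business 14 < 17; operates vehicles for hire → Established Business Certificate not required.
Sec. 12-4. years in business 14 ≥ 13 → New Business License not required.
Sec. 12-5. is a mobile business with no fixed premises (not: operates from an industrially zoned site) → Compliance License not required.
Sec. 12-6. does not provide personal fitness instruction → Compliance Registration not required.
Sec. 12-7. is a mobile business with no fixed premises (not: is a home-based business) → Home Occupation Authorization not required.

None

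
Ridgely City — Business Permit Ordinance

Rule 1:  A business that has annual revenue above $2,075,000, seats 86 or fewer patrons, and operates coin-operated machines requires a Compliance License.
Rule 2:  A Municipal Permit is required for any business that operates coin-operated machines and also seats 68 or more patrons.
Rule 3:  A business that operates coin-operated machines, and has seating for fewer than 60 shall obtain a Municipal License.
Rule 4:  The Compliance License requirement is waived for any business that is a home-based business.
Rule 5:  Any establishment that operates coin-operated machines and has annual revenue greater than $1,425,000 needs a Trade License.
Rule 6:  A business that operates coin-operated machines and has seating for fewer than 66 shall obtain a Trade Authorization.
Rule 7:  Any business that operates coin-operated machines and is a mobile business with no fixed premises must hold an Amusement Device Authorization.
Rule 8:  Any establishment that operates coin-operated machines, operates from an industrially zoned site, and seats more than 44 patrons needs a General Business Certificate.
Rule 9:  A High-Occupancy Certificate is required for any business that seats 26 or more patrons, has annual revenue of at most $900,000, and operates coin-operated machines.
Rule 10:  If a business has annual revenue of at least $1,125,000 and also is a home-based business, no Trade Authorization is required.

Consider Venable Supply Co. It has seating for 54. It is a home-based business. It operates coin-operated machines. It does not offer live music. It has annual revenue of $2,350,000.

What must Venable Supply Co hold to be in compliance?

Rule 1: revenue $2,350,000 > $2,075,000; seating 54 ≤ 86; operates coin-operated machines → Compliance License required.
Rule 2: operates coin-operated machines; seating 54 < 68 → Municipal Permit not required.
Rule 3: operates coin-operated machines; seating 54 < 60 → Municipal License required.
Rule 4: is a home-based business → exempt from Compliance License.
Rule 5: operates coin-operated machines; revenue $2,350,000 > $1,425,000 → Trade License required.
Rule 6: operates coin-operated machines; seating 54 < 66 → Trade Authorization required.
Rule 7: operates coin-operated machines; is a home-based business (not: is a mobile business with no fixed premises) → Amusement Device Authorization not required.
Rule 8: operates coin-operated machines; is a home-based business (not: operates from an industrially zoned site); seating 54 > 44 → General Business Certificate not required.
Rule 9: seating 54 ≥ 26; revenue $2,350,000 > $900,000; operates coin-operated machines → High-Occupancy Certificate not required.
Rule 10: revenue $2,350,000 ≥ $1,125,000; is a home-based business → exempt from Trade Authorization.

Municipal License, Trade License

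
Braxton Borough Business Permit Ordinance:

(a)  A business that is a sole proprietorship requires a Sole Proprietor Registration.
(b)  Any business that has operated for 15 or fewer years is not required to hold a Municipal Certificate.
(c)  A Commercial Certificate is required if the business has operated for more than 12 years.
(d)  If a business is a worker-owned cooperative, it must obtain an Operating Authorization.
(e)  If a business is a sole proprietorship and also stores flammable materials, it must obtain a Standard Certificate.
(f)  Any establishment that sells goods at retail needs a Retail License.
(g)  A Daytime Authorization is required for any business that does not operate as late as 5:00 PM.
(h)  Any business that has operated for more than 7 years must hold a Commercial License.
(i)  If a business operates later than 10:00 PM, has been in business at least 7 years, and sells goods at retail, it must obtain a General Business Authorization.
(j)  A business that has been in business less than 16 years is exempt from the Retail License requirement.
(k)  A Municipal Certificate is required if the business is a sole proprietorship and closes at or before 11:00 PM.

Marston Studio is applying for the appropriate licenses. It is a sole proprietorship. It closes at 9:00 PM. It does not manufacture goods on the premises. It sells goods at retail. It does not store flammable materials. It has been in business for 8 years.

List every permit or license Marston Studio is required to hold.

(a) is a sole proprietorship → Sole Proprietor Registration required.
(b) years in business 8 ≤ 15 → exempt from Municipal Certificate.
(c) years in business 8 ≤ 12 → Commercial Certificate not required.
(d) is a sole proprietorship (not: is a worker-owned cooperative) → Operating Authorization not required.
(e) is a sole proprietorship; does not store flammable materials → Standard Certificate not required.
(f) sells goods at retail → Retail License required.
(g) closes 9:00 PM, after 5:00 PM → Daytime Authorization not required.
(h) years in business 8 > 7 → Commercial License required.
(i) closes 9:00 PM, at/before 10:00 PM; years in business 8 ≥ 7; sells goods at retail → General Business Authorization not required.
(j) years in business 8 < 16 → exempt from Retail License.
(k) is a sole proprietorship; closes 9:00 PM, at/before 11:00 PM → Municipal Certificate required.

Commercial License, Sole Proprietor Registration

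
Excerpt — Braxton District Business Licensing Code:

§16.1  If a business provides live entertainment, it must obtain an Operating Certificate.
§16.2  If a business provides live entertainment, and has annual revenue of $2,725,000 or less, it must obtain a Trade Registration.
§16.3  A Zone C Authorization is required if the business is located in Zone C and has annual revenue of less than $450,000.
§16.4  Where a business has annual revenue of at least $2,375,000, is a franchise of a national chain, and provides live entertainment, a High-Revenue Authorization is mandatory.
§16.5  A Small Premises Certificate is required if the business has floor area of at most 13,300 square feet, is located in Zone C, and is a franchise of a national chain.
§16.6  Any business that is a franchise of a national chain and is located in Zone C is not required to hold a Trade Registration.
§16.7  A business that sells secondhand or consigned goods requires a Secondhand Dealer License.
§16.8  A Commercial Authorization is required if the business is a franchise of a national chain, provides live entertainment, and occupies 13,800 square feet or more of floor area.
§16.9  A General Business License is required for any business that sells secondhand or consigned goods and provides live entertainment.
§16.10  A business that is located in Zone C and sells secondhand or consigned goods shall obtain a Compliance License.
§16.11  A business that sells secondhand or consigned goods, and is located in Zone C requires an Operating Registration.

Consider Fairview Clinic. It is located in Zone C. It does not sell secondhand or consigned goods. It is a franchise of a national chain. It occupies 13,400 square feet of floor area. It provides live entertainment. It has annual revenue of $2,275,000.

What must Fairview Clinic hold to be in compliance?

Operating Certificate

§16.1 provides live entertainment → Operating Certificate required.
§16.2 provides live entertainment; revenue $2,275,000 ≤ $2,725,000 → Trade Registration required.
§16.3 is located in Zone C; revenue $2,275,000 ≥ $450,000 → Zone C Authorization not required.
§16.4 revenue $2,275,000 < $2,375,000; is a franchise of a national chain; provides live entertainment → High-Revenue Authorization not required.
§16.5 floor area 13,400 square feet > 13,300 square feet; is located in Zone C; is a franchise of a national chain → Small Premises Certificate not required.
§16.6 is a franchise of a national chain; is located in Zone C → exempt from Trade Registration.
§16.7 does not sell secondhand or consigned goods → Secondhand Dealer License not required.
§16.8 is a franchise of a national chain; provides live entertainment; floor area 13,400 square feet < 13,800 square feet → Commercial Authorization not required.
§16.9 does not sell secondhand or consigned goods; provides live entertainment → General Business License not required.
§16.10 is located in Zone C; does not sell secondhand or consigned goods → Compliance License not required.
§16.11 does not sell secondhand or consigned goods; is located in Zone C → Operating Registration not required.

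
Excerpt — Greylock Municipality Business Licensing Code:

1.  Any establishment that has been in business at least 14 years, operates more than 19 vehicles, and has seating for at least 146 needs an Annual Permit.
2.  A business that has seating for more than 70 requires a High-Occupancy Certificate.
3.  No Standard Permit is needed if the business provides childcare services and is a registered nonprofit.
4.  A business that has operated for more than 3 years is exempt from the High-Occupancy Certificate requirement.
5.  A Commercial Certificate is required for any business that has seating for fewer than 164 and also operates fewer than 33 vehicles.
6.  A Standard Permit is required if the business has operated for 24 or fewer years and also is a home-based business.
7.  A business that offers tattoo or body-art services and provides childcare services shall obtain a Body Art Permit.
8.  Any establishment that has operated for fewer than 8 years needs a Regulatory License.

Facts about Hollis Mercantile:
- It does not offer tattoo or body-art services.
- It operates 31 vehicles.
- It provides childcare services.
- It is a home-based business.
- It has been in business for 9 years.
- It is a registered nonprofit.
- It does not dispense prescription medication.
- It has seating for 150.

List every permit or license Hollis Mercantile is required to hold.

Commercial Certificate

1. years in business 9 < 14; vehicles 31 > 19; seating 150 ≥ 146 → Annual Permit not required.
2. seating 150 > 70 → High-Occupancy Certificate required.
3. provides childcare services; is a registered nonprofit → exempt from Standard Permit.
4. years in business 9 > 3 → exempt from High-Occupancy Certificate.
5. seating 150 < 164; vehicles 31 < 33 → Commercial Certificate required.
6. years in business 9 ≤ 24; is a home-based business → Standard Permit required.
7. does not offer tattoo or body-art services; provides childcare services → Body Art Permit not required.
8. years in business 9 ≥ 8 → Regulatory License not required.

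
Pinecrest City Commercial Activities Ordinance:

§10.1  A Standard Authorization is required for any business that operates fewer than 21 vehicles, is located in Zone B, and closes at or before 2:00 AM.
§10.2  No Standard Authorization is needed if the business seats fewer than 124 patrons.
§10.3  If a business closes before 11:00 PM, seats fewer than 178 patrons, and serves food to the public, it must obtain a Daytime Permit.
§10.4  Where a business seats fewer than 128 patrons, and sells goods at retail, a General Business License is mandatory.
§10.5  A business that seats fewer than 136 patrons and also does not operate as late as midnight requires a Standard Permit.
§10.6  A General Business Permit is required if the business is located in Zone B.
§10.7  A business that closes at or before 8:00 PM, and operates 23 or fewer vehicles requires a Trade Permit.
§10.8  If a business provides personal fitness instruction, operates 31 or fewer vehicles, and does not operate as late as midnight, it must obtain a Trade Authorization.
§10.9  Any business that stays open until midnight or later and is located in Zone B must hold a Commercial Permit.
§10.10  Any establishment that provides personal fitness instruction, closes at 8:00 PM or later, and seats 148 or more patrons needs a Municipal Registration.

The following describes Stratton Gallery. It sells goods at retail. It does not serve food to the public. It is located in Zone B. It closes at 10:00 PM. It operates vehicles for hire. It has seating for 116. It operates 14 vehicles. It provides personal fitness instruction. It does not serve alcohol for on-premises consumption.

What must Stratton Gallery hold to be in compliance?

§10.1 vehicles 14 < 21; is located in Zone B; closes 10:00 PM, at/before 2:00 AM → Standard Authorization required.
§10.2 seating 116 < 124 → exempt from Standard Authorization.
§10.3 closes 10:00 PM, at/before 11:00 PM; seating 116 < 178; does not serve food to the public → Daytime Permit not required.
§10.4 seating 116 < 128; sells goods at retail → General Business License required.
§10.5 seating 116 < 136; closes 10:00 PM, at/before midnight → Standard Permit required.
§10.6 is located in Zone B → General Business Permit required.
§10.7 closes 10:00 PM, after 8:00 PM; vehicles 14 ≤ 23 → Trade Permit not required.
§10.8 provides personal fitness instruction; vehicles 14 ≤ 31; closes 10:00 PM, at/before midnight → Trade Authorization required.
§10.9 closes 10:00 PM, at/before midnight; is located in Zone B → Commercial Permit not required.
§10.10 provides personal fitness instruction; closes 10:00 PM, after 8:00 PM; seating 116 < 148 → Municipal Registration not required.

General Business License, General Business Permit, Standard Permit, Trade Authorization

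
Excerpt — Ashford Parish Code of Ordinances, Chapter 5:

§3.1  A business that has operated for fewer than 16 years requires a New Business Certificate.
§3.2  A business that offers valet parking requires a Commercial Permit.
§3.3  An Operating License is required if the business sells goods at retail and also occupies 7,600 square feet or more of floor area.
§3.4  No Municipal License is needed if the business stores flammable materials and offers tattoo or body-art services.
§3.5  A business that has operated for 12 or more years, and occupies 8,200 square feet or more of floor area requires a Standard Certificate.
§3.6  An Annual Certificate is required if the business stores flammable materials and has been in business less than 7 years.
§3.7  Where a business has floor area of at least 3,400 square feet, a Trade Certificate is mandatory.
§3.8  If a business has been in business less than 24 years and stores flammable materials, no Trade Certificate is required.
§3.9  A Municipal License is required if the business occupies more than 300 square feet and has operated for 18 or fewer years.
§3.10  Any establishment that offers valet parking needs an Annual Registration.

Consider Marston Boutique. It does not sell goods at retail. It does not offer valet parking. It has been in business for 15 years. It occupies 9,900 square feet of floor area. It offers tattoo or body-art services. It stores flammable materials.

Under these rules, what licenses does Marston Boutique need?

New Business Certificate, Standard Certificate

§3.1 years in business 15 < 16 → New Business Certificate required.
§3.2 does not offer valet parking → Commercial Permit not required.
§3.3 does not sell goods at retail; floor area 9,900 square feet ≥ 7,600 square feet → Operating License not required.
§3.4 stores flammable materials; offers tattoo or body-art services → exempt from Municipal License.
§3.5 years in business 15 ≥ 12; floor area 9,900 square feet ≥ 8,200 square feet → Standard Certificate required.
§3.6 stores flammable materials; years in business 15 ≥ 7 → Annual Certificate not required.
§3.7 floor area 9,900 square feet ≥ 3,400 square feet → Trade Certificate required.
§3.8 years in business 15 < 24; stores flammable materials → exempt from Trade Certificate.
§3.9 floor area 9,900 square feet > 300 square feet; years in business 15 ≤ 18 → Municipal License required.
§3.10 does not offer valet parking → Annual Registration not required.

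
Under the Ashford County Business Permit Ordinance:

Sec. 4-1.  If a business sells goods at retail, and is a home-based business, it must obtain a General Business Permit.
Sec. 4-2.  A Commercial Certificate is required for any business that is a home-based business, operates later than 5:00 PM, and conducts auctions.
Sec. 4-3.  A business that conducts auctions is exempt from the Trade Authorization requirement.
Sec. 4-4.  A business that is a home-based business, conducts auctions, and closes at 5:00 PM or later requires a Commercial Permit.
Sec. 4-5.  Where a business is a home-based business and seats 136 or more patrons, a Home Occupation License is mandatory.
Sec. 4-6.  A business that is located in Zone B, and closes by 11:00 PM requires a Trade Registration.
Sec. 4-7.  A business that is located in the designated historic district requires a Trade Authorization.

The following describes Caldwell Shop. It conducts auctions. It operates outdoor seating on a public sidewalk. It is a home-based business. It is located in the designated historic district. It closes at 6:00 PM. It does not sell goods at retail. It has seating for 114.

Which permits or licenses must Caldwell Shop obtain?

Sec. 4-1. does not sell goods at retail; is a home-based business → General Business Permit not required.
Sec. 4-2. is a home-based business; closes 6:00 PM, after 5:00 PM; conducts auctions → Commercial Certificate required.
Sec. 4-3. conducts auctions → exempt from Trade Authorization.
Sec. 4-4. is a home-based business; conducts auctions; closes 6:00 PM, after 5:00 PM → Commercial Permit required.
Sec. 4-5. is a home-based business; seating 114 < 136 → Home Occupation License not required.
Sec. 4-6. is located in the designated historic district (not: is located in Zone B); closes 6:00 PM, at/before 11:00 PM → Trade Registration not required.
Sec. 4-7. is located in the designated historic district → Trade Authorization required.

Commercial Certificate, Commercial Permit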